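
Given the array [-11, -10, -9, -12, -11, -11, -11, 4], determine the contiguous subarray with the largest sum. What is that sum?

Using Kadane's algorithm on [-11, -10, -9, -12, -11, -11, -11, 4]:

Scanning through the array:
Position 1 (value -10): max_ending_here = -10, max_so_far = -10
Position 2 (value -9): max_ending_here = -9, max_so_far = -9
Position 3 (value -12): max_ending_here = -12, max_so_far = -9
Position 4 (value -11): max_ending_here = -11, max_so_far = -9
Position 5 (value -11): max_ending_here = -11, max_so_far = -9
Position 6 (value -11): max_ending_here = -11, max_so_far = -9
Position 7 (value 4): max_ending_here = 4, max_so_far = 4

Maximum subarray: [4]
Maximum sum: 4

The maximum subarray is [4] with sum 4. This subarray runs from index 7 to index 7.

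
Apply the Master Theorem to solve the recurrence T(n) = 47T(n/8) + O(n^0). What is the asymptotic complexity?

Master Theorem for T(n) = 47T(n/8) + O(n^0):

a = 47, b = 8, c = 0
log_b(a) = log_8(47) = 1.8515

Case 1: c = 0 < log_8(47) = 1.8515
T(n) = O(n^(log_8 47))

For T(n) = 47T(n/8) + O(n^0): log_8(47) = 1.8515. This is Case 1 of the Master Theorem (c < log_b(a), work dominated by leaves), giving O(n^(log_8 47)).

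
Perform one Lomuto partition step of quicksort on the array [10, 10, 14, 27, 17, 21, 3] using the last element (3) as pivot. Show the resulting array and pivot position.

Lomuto partition with pivot = 3:

Initial array: [10, 10, 14, 27, 17, 21, 3]

arr[0]=10 > 3: no swap
arr[1]=10 > 3: no swap
arr[2]=14 > 3: no swap
arr[3]=27 > 3: no swap
arr[4]=17 > 3: no swap
arr[5]=21 > 3: no swap

Place pivot at position 0: [3, 10, 14, 27, 17, 21, 10]
Pivot position: 0

After partitioning with pivot 3, the array becomes [3, 10, 14, 27, 17, 21, 10]. The pivot is placed at index 0. All elements to the left of the pivot are <= 3, and all elements to the right are > 3.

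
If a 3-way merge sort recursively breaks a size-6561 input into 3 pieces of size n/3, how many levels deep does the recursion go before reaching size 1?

For divide and conquer with division factor 3:

Problem sizes at each level:
Level 0: 6561
Level 1: 2187
Level 2: 729
Level 3: 243
Level 4: 81
Level 5: 27
Level 6: 9
Level 7: 3
Level 8: 1

The root is level 0 and the size-1 base case is level 8 (the tree spans levels 0 through 8, i.e. 9 levels counting the root), so the depth is the number of divisions: log_3(6561) = 8

The recursion tree depth is log_3(6561) = 8. At each level, the problem size is divided by 3, so it takes 8 divisions to reduce to a base case of size 1. The algorithm makes 3 recursive calls at each level.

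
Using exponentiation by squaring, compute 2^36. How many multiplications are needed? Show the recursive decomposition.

Computing 2^36 by squaring (build up from 2^1; each line after the first costs one multiplication):

2^1 = 2
2^2 = (2^1)^2 = 2^2 = 4
2^4 = (2^2)^2 = 4^2 = 16
2^8 = (2^4)^2 = 16^2 = 256
2^9 = 2 * 2^8 = 2 * 256 = 512
2^18 = (2^9)^2 = 512^2 = 262144
2^36 = (2^18)^2 = 262144^2 = 68719476736

Result: 68719476736
Multiplications needed: 6 (6 lines after 2^1)

2^36 = 68719476736. Using exponentiation by squaring, this requires 6 multiplications. The key idea: if the exponent is even, square the half-power; if odd, multiply by the base once.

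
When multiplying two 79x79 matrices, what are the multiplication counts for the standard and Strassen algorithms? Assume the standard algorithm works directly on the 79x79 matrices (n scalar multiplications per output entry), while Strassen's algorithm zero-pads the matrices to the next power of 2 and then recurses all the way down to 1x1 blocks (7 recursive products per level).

Matrix multiplication for 79x79 matrices:

Strassen's algorithm requires power-of-2 dimensions. Pad 79x79 to 128x128 (next power of 2).

Standard algorithm: 79^3 = 493039 multiplications
Strassen's algorithm: 7^(log2(128)) = 7^7 = 823543 multiplications
Difference: 493039 - 823543 = -330504 (Strassen uses MORE here due to padding overhead — for small or just-over-power-of-2 n, padding can outweigh the per-level savings)

Standard: 493039 multiplications (79^3). Strassen: 823543 multiplications (7^7, after padding to 128x128). Strassen reduces 8 recursive multiplications to 7 at each level.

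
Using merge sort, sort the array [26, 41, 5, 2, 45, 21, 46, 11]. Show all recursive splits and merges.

Merge sort trace:

Split: [26, 41, 5, 2, 45, 21, 46, 11] -> [26, 41, 5, 2] and [45, 21, 46, 11]
  Split: [26, 41, 5, 2] -> [26, 41] and [5, 2]
    Split: [26, 41] -> [26] and [41]
    Merge: [26] + [41] -> [26, 41]
    Split: [5, 2] -> [5] and [2]
    Merge: [5] + [2] -> [2, 5]
  Merge: [26, 41] + [2, 5] -> [2, 5, 26, 41]
  Split: [45, 21, 46, 11] -> [45, 21] and [46, 11]
    Split: [45, 21] -> [45] and [21]
    Merge: [45] + [21] -> [21, 45]
    Split: [46, 11] -> [46] and [11]
    Merge: [46] + [11] -> [11, 46]
  Merge: [21, 45] + [11, 46] -> [11, 21, 45, 46]
Merge: [2, 5, 26, 41] + [11, 21, 45, 46] -> [2, 5, 11, 21, 26, 41, 45, 46]

Final sorted array: [2, 5, 11, 21, 26, 41, 45, 46]

The merge sort proceeds by recursively splitting the array and merging sorted halves.
After all merges, the sorted array is [2, 5, 11, 21, 26, 41, 45, 46].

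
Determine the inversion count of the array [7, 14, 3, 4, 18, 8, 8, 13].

Finding inversions in [7, 14, 3, 4, 18, 8, 8, 13]:

(0, 2): arr[0]=7 > arr[2]=3
(0, 3): arr[0]=7 > arr[3]=4
(1, 2): arr[1]=14 > arr[2]=3
(1, 3): arr[1]=14 > arr[3]=4
(1, 5): arr[1]=14 > arr[5]=8
(1, 6): arr[1]=14 > arr[6]=8
(1, 7): arr[1]=14 > arr[7]=13
(4, 5): arr[4]=18 > arr[5]=8
(4, 6): arr[4]=18 > arr[6]=8
(4, 7): arr[4]=18 > arr[7]=13

Total inversions: 10

The array has 10 inversion(s): (0,2), (0,3), (1,2), (1,3), (1,5), (1,6), (1,7), (4,5), (4,6), (4,7). Each pair (i,j) satisfies i < j and arr[i] > arr[j].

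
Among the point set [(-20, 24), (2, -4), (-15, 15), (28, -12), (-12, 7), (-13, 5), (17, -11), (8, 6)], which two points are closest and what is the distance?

Computing all pairwise distances among 8 points:

d((-20, 24), (2, -4)) = 35.609
d((-20, 24), (-15, 15)) = 10.2956
d((-20, 24), (28, -12)) = 60.0
d((-20, 24), (-12, 7)) = 18.7883
d((-20, 24), (-13, 5)) = 20.2485
d((-20, 24), (17, -11)) = 50.9313
d((-20, 24), (8, 6)) = 33.2866
d((2, -4), (-15, 15)) = 25.4951
d((2, -4), (28, -12)) = 27.2029
d((2, -4), (-12, 7)) = 17.8045
d((2, -4), (-13, 5)) = 17.4929
d((2, -4), (17, -11)) = 16.5529
d((2, -4), (8, 6)) = 11.6619
d((-15, 15), (28, -12)) = 50.774
d((-15, 15), (-12, 7)) = 8.544
d((-15, 15), (-13, 5)) = 10.198
d((-15, 15), (17, -11)) = 41.2311
d((-15, 15), (8, 6)) = 24.6982
d((28, -12), (-12, 7)) = 44.2832
d((28, -12), (-13, 5)) = 44.3847
d((28, -12), (17, -11)) = 11.0454
d((28, -12), (8, 6)) = 26.9072
d((-12, 7), (-13, 5)) = 2.2361 <-- minimum
d((-12, 7), (17, -11)) = 34.1321
d((-12, 7), (8, 6)) = 20.025
d((-13, 5), (17, -11)) = 34.0
d((-13, 5), (8, 6)) = 21.0238
d((17, -11), (8, 6)) = 19.2354

Closest pair: (-12, 7) and (-13, 5) with distance 2.2361

The closest pair is (-12, 7) and (-13, 5) with Euclidean distance 2.2361. For 8 points, brute-force pairwise comparison is shown above. For large n, the divide-and-conquer algorithm (sort by x, recurse on halves, check the dividing strip) achieves O(n log n).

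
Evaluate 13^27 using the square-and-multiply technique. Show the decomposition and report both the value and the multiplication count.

Computing 13^27 by squaring (build up from 13^1; each line after the first costs one multiplication):

13^1 = 13
13^2 = (13^1)^2 = 13^2 = 169
13^3 = 13 * 13^2 = 13 * 169 = 2197
13^6 = (13^3)^2 = 2197^2 = 4826809
13^12 = (13^6)^2 = 4826809^2 = 23298085122481
13^13 = 13 * 13^12 = 13 * 23298085122481 = 302875106592253
13^26 = (13^13)^2 = 302875106592253^2 = 91733330193268616658399616009
13^27 = 13 * 13^26 = 13 * 91733330193268616658399616009 = 1192533292512492016559195008117

Result: 1192533292512492016559195008117
Multiplications needed: 7 (7 lines after 13^1)

13^27 = 1192533292512492016559195008117. Using exponentiation by squaring, this requires 7 multiplications. The key idea: if the exponent is even, square the half-power; if odd, multiply by the base once.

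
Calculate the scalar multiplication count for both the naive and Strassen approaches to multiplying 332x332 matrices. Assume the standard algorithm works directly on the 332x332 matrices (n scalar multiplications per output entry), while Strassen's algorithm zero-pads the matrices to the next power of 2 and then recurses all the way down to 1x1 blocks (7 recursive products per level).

Matrix multiplication for 332x332 matrices:

Strassen's algorithm requires power-of-2 dimensions. Pad 332x332 to 512x512 (next power of 2).

Standard algorithm: 332^3 = 36594368 multiplications
Strassen's algorithm: 7^(log2(512)) = 7^9 = 40353607 multiplications
Difference: 36594368 - 40353607 = -3759239 (Strassen uses MORE here due to padding overhead — for small or just-over-power-of-2 n, padding can outweigh the per-level savings)

Standard: 36594368 multiplications (332^3). Strassen: 40353607 multiplications (7^9, after padding to 512x512). Strassen reduces 8 recursive multiplications to 7 at each level.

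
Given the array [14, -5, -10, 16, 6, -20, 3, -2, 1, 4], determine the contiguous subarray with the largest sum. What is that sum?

Using Kadane's algorithm on [14, -5, -10, 16, 6, -20, 3, -2, 1, 4]:

Scanning through the array:
Position 1 (value -5): max_ending_here = 9, max_so_far = 14
Position 2 (value -10): max_ending_here = -1, max_so_far = 14
Position 3 (value 16): max_ending_here = 16, max_so_far = 16
Position 4 (value 6): max_ending_here = 22, max_so_far = 22
Position 5 (value -20): max_ending_here = 2, max_so_far = 22
Position 6 (value 3): max_ending_here = 5, max_so_far = 22
Position 7 (value -2): max_ending_here = 3, max_so_far = 22
Position 8 (value 1): max_ending_here = 4, max_so_far = 22
Position 9 (value 4): max_ending_here = 8, max_so_far = 22

Maximum subarray: [16, 6]
Maximum sum: 22

The maximum subarray is [16, 6] with sum 22. This subarray runs from index 3 to index 4.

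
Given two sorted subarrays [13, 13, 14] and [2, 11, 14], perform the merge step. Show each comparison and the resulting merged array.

Merging process:

Compare 13 vs 2: take 2 from right. Merged: [2]
Compare 13 vs 11: take 11 from right. Merged: [2, 11]
Compare 13 vs 14: take 13 from left. Merged: [2, 11, 13]
Compare 13 vs 14: take 13 from left. Merged: [2, 11, 13, 13]
Compare 14 vs 14: take 14 from left. Merged: [2, 11, 13, 13, 14]
Append remaining from right: [14]. Merged: [2, 11, 13, 13, 14, 14]

Final merged array: [2, 11, 13, 13, 14, 14]
Total comparisons: 5

The merged array is [2, 11, 13, 13, 14, 14], requiring 5 comparisons. The merge step runs in O(n) time where n is the total number of elements.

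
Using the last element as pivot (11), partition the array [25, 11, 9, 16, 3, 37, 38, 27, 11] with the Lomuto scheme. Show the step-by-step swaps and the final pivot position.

Lomuto partition with pivot = 11:

Initial array: [25, 11, 9, 16, 3, 37, 38, 27, 11]

arr[0]=25 > 11: no swap
arr[1]=11 <= 11: swap with position 0, array becomes [11, 25, 9, 16, 3, 37, 38, 27, 11]
arr[2]=9 <= 11: swap with position 1, array becomes [11, 9, 25, 16, 3, 37, 38, 27, 11]
arr[3]=16 > 11: no swap
arr[4]=3 <= 11: swap with position 2, array becomes [11, 9, 3, 16, 25, 37, 38, 27, 11]
arr[5]=37 > 11: no swap
arr[6]=38 > 11: no swap
arr[7]=27 > 11: no swap

Place pivot at position 3: [11, 9, 3, 11, 25, 37, 38, 27, 16]
Pivot position: 3

After partitioning with pivot 11, the array becomes [11, 9, 3, 11, 25, 37, 38, 27, 16]. The pivot is placed at index 3. All elements to the left of the pivot are <= 11, and all elements to the right are > 11.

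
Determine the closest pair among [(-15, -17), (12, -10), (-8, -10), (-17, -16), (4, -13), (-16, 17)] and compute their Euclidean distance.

Computing all pairwise distances among 6 points:

d((-15, -17), (12, -10)) = 27.8927
d((-15, -17), (-8, -10)) = 9.8995
d((-15, -17), (-17, -16)) = 2.2361 <-- minimum
d((-15, -17), (4, -13)) = 19.4165
d((-15, -17), (-16, 17)) = 34.0147
d((12, -10), (-8, -10)) = 20.0
d((12, -10), (-17, -16)) = 29.6142
d((12, -10), (4, -13)) = 8.544
d((12, -10), (-16, 17)) = 38.8973
d((-8, -10), (-17, -16)) = 10.8167
d((-8, -10), (4, -13)) = 12.3693
d((-8, -10), (-16, 17)) = 28.1603
d((-17, -16), (4, -13)) = 21.2132
d((-17, -16), (-16, 17)) = 33.0151
d((4, -13), (-16, 17)) = 36.0555

Closest pair: (-15, -17) and (-17, -16) with distance 2.2361

The closest pair is (-15, -17) and (-17, -16) with Euclidean distance 2.2361. For 6 points, brute-force pairwise comparison is shown above. For large n, the divide-and-conquer algorithm (sort by x, recurse on halves, check the dividing strip) achieves O(n log n).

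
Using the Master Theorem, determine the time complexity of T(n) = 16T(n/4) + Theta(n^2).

Master Theorem for T(n) = 16T(n/4) + O(n^2):

a = 16, b = 4, c = 2
log_b(a) = log_4(16) = 2.0000

Case 2: c = 2 = log_4(16) = 2.0000
T(n) = O(n^2 log n) = O(n^2 log n)

For T(n) = 16T(n/4) + O(n^2): log_4(16) = 2.0000. This is Case 2 of the Master Theorem (c = log_b(a), equal work at all levels), giving O(n^2 log n).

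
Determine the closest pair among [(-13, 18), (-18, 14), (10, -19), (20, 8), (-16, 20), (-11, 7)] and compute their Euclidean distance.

Computing all pairwise distances among 6 points:

d((-13, 18), (-18, 14)) = 6.4031
d((-13, 18), (10, -19)) = 43.566
d((-13, 18), (20, 8)) = 34.4819
d((-13, 18), (-16, 20)) = 3.6056 <-- minimum
d((-13, 18), (-11, 7)) = 11.1803
d((-18, 14), (10, -19)) = 43.2782
d((-18, 14), (20, 8)) = 38.4708
d((-18, 14), (-16, 20)) = 6.3246
d((-18, 14), (-11, 7)) = 9.8995
d((10, -19), (20, 8)) = 28.7924
d((10, -19), (-16, 20)) = 46.8722
d((10, -19), (-11, 7)) = 33.4215
d((20, 8), (-16, 20)) = 37.9473
d((20, 8), (-11, 7)) = 31.0161
d((-16, 20), (-11, 7)) = 13.9284

Closest pair: (-13, 18) and (-16, 20) with distance 3.6056

The closest pair is (-13, 18) and (-16, 20) with Euclidean distance 3.6056. For 6 points, brute-force pairwise comparison is shown above. For large n, the divide-and-conquer algorithm (sort by x, recurse on halves, check the dividing strip) achieves O(n log n).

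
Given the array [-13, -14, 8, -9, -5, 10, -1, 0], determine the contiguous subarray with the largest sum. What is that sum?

Using Kadane's algorithm on [-13, -14, 8, -9, -5, 10, -1, 0]:

Scanning through the array:
Position 1 (value -14): max_ending_here = -14, max_so_far = -13
Position 2 (value 8): max_ending_here = 8, max_so_far = 8
Position 3 (value -9): max_ending_here = -1, max_so_far = 8
Position 4 (value -5): max_ending_here = -5, max_so_far = 8
Position 5 (value 10): max_ending_here = 10, max_so_far = 10
Position 6 (value -1): max_ending_here = 9, max_so_far = 10
Position 7 (value 0): max_ending_here = 9, max_so_far = 10

Maximum subarray: [10]
Maximum sum: 10

The maximum subarray is [10] with sum 10. This subarray runs from index 5 to index 5.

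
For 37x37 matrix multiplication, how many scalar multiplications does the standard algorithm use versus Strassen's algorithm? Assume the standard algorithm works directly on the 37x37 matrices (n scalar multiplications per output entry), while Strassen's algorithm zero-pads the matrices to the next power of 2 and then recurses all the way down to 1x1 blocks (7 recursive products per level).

Matrix multiplication for 37x37 matrices:

Strassen's algorithm requires power-of-2 dimensions. Pad 37x37 to 64x64 (next power of 2).

Standard algorithm: 37^3 = 50653 multiplications
Strassen's algorithm: 7^(log2(64)) = 7^6 = 117649 multiplications
Difference: 50653 - 117649 = -66996 (Strassen uses MORE here due to padding overhead — for small or just-over-power-of-2 n, padding can outweigh the per-level savings)

Standard: 50653 multiplications (37^3). Strassen: 117649 multiplications (7^6, after padding to 64x64). Strassen reduces 8 recursive multiplications to 7 at each level.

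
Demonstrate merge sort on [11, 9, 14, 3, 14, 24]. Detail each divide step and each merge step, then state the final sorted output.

Merge sort trace:

Split: [11, 9, 14, 3, 14, 24] -> [11, 9, 14] and [3, 14, 24]
  Split: [11, 9, 14] -> [11] and [9, 14]
    Split: [9, 14] -> [9] and [14]
    Merge: [9] + [14] -> [9, 14]
  Merge: [11] + [9, 14] -> [9, 11, 14]
  Split: [3, 14, 24] -> [3] and [14, 24]
    Split: [14, 24] -> [14] and [24]
    Merge: [14] + [24] -> [14, 24]
  Merge: [3] + [14, 24] -> [3, 14, 24]
Merge: [9, 11, 14] + [3, 14, 24] -> [3, 9, 11, 14, 14, 24]

Final sorted array: [3, 9, 11, 14, 14, 24]

The merge sort proceeds by recursively splitting the array and merging sorted halves.
After all merges, the sorted array is [3, 9, 11, 14, 14, 24].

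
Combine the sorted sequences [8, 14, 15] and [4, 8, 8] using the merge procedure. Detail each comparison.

Merging process:

Compare 8 vs 4: take 4 from right. Merged: [4]
Compare 8 vs 8: take 8 from left. Merged: [4, 8]
Compare 14 vs 8: take 8 from right. Merged: [4, 8, 8]
Compare 14 vs 8: take 8 from right. Merged: [4, 8, 8, 8]
Append remaining from left: [14, 15]. Merged: [4, 8, 8, 8, 14, 15]

Final merged array: [4, 8, 8, 8, 14, 15]
Total comparisons: 4

The merged array is [4, 8, 8, 8, 14, 15], requiring 4 comparisons. The merge step runs in O(n) time where n is the total number of elements.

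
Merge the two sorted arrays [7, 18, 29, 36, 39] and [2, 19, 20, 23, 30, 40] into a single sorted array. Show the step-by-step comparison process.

Merging process:

Compare 7 vs 2: take 2 from right. Merged: [2]
Compare 7 vs 19: take 7 from left. Merged: [2, 7]
Compare 18 vs 19: take 18 from left. Merged: [2, 7, 18]
Compare 29 vs 19: take 19 from right. Merged: [2, 7, 18, 19]
Compare 29 vs 20: take 20 from right. Merged: [2, 7, 18, 19, 20]
Compare 29 vs 23: take 23 from right. Merged: [2, 7, 18, 19, 20, 23]
Compare 29 vs 30: take 29 from left. Merged: [2, 7, 18, 19, 20, 23, 29]
Compare 36 vs 30: take 30 from right. Merged: [2, 7, 18, 19, 20, 23, 29, 30]
Compare 36 vs 40: take 36 from left. Merged: [2, 7, 18, 19, 20, 23, 29, 30, 36]
Compare 39 vs 40: take 39 from left. Merged: [2, 7, 18, 19, 20, 23, 29, 30, 36, 39]
Append remaining from right: [40]. Merged: [2, 7, 18, 19, 20, 23, 29, 30, 36, 39, 40]

Final merged array: [2, 7, 18, 19, 20, 23, 29, 30, 36, 39, 40]
Total comparisons: 10

The merged array is [2, 7, 18, 19, 20, 23, 29, 30, 36, 39, 40], requiring 10 comparisons. The merge step runs in O(n) time where n is the total number of elements.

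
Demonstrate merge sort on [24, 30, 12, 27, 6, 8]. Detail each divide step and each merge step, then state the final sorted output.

Merge sort trace:

Split: [24, 30, 12, 27, 6, 8] -> [24, 30, 12] and [27, 6, 8]
  Split: [24, 30, 12] -> [24] and [30, 12]
    Split: [30, 12] -> [30] and [12]
    Merge: [30] + [12] -> [12, 30]
  Merge: [24] + [12, 30] -> [12, 24, 30]
  Split: [27, 6, 8] -> [27] and [6, 8]
    Split: [6, 8] -> [6] and [8]
    Merge: [6] + [8] -> [6, 8]
  Merge: [27] + [6, 8] -> [6, 8, 27]
Merge: [12, 24, 30] + [6, 8, 27] -> [6, 8, 12, 24, 27, 30]

Final sorted array: [6, 8, 12, 24, 27, 30]

The merge sort proceeds by recursively splitting the array and merging sorted halves.
After all merges, the sorted array is [6, 8, 12, 24, 27, 30].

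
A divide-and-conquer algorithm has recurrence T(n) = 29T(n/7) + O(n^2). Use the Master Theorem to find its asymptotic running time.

Master Theorem for T(n) = 29T(n/7) + O(n^2):

a = 29, b = 7, c = 2
log_b(a) = log_7(29) = 1.7304

Case 3: c = 2 > log_7(29) = 1.7304
T(n) = O(n^2) = O(n^2)

For T(n) = 29T(n/7) + O(n^2): log_7(29) = 1.7304. This is Case 3 of the Master Theorem (c > log_b(a), work dominated by root), giving O(n^2).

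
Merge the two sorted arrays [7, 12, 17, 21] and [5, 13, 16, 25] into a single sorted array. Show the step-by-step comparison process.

Merging process:

Compare 7 vs 5: take 5 from right. Merged: [5]
Compare 7 vs 13: take 7 from left. Merged: [5, 7]
Compare 12 vs 13: take 12 from left. Merged: [5, 7, 12]
Compare 17 vs 13: take 13 from right. Merged: [5, 7, 12, 13]
Compare 17 vs 16: take 16 from right. Merged: [5, 7, 12, 13, 16]
Compare 17 vs 25: take 17 from left. Merged: [5, 7, 12, 13, 16, 17]
Compare 21 vs 25: take 21 from left. Merged: [5, 7, 12, 13, 16, 17, 21]
Append remaining from right: [25]. Merged: [5, 7, 12, 13, 16, 17, 21, 25]

Final merged array: [5, 7, 12, 13, 16, 17, 21, 25]
Total comparisons: 7

The merged array is [5, 7, 12, 13, 16, 17, 21, 25], requiring 7 comparisons. The merge step runs in O(n) time where n is the total number of elements.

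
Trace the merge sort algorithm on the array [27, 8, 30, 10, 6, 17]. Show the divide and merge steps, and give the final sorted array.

Merge sort trace:

Split: [27, 8, 30, 10, 6, 17] -> [27, 8, 30] and [10, 6, 17]
  Split: [27, 8, 30] -> [27] and [8, 30]
    Split: [8, 30] -> [8] and [30]
    Merge: [8] + [30] -> [8, 30]
  Merge: [27] + [8, 30] -> [8, 27, 30]
  Split: [10, 6, 17] -> [10] and [6, 17]
    Split: [6, 17] -> [6] and [17]
    Merge: [6] + [17] -> [6, 17]
  Merge: [10] + [6, 17] -> [6, 10, 17]
Merge: [8, 27, 30] + [6, 10, 17] -> [6, 8, 10, 17, 27, 30]

Final sorted array: [6, 8, 10, 17, 27, 30]

The merge sort proceeds by recursively splitting the array and merging sorted halves.
After all merges, the sorted array is [6, 8, 10, 17, 27, 30].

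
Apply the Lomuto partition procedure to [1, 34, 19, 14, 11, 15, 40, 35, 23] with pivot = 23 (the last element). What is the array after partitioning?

Lomuto partition with pivot = 23:

Initial array: [1, 34, 19, 14, 11, 15, 40, 35, 23]

arr[0]=1 <= 23: swap with position 0, array becomes [1, 34, 19, 14, 11, 15, 40, 35, 23]
arr[1]=34 > 23: no swap
arr[2]=19 <= 23: swap with position 1, array becomes [1, 19, 34, 14, 11, 15, 40, 35, 23]
arr[3]=14 <= 23: swap with position 2, array becomes [1, 19, 14, 34, 11, 15, 40, 35, 23]
arr[4]=11 <= 23: swap with position 3, array becomes [1, 19, 14, 11, 34, 15, 40, 35, 23]
arr[5]=15 <= 23: swap with position 4, array becomes [1, 19, 14, 11, 15, 34, 40, 35, 23]
arr[6]=40 > 23: no swap
arr[7]=35 > 23: no swap

Place pivot at position 5: [1, 19, 14, 11, 15, 23, 40, 35, 34]
Pivot position: 5

After partitioning with pivot 23, the array becomes [1, 19, 14, 11, 15, 23, 40, 35, 34]. The pivot is placed at index 5. All elements to the left of the pivot are <= 23, and all elements to the right are > 23.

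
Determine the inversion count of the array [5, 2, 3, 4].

Finding inversions in [5, 2, 3, 4]:

(0, 1): arr[0]=5 > arr[1]=2
(0, 2): arr[0]=5 > arr[2]=3
(0, 3): arr[0]=5 > arr[3]=4

Total inversions: 3

The array has 3 inversion(s): (0,1), (0,2), (0,3). Each pair (i,j) satisfies i < j and arr[i] > arr[j].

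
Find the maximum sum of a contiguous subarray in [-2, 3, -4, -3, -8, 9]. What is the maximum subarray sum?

Using Kadane's algorithm on [-2, 3, -4, -3, -8, 9]:

Scanning through the array:
Position 1 (value 3): max_ending_here = 3, max_so_far = 3
Position 2 (value -4): max_ending_here = -1, max_so_far = 3
Position 3 (value -3): max_ending_here = -3, max_so_far = 3
Position 4 (value -8): max_ending_here = -8, max_so_far = 3
Position 5 (value 9): max_ending_here = 9, max_so_far = 9

Maximum subarray: [9]
Maximum sum: 9

The maximum subarray is [9] with sum 9. This subarray runs from index 5 to index 5.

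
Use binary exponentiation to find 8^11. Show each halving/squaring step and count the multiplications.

Computing 8^11 by squaring (build up from 8^1; each line after the first costs one multiplication):

8^1 = 8
8^2 = (8^1)^2 = 8^2 = 64
8^4 = (8^2)^2 = 64^2 = 4096
8^5 = 8 * 8^4 = 8 * 4096 = 32768
8^10 = (8^5)^2 = 32768^2 = 1073741824
8^11 = 8 * 8^10 = 8 * 1073741824 = 8589934592

Result: 8589934592
Multiplications needed: 5 (5 lines after 8^1)

8^11 = 8589934592. Using exponentiation by squaring, this requires 5 multiplications. The key idea: if the exponent is even, square the half-power; if odd, multiply by the base once.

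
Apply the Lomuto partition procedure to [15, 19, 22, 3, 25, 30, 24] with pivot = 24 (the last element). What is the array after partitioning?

Lomuto partition with pivot = 24:

Initial array: [15, 19, 22, 3, 25, 30, 24]

arr[0]=15 <= 24: swap with position 0, array becomes [15, 19, 22, 3, 25, 30, 24]
arr[1]=19 <= 24: swap with position 1, array becomes [15, 19, 22, 3, 25, 30, 24]
arr[2]=22 <= 24: swap with position 2, array becomes [15, 19, 22, 3, 25, 30, 24]
arr[3]=3 <= 24: swap with position 3, array becomes [15, 19, 22, 3, 25, 30, 24]
arr[4]=25 > 24: no swap
arr[5]=30 > 24: no swap

Place pivot at position 4: [15, 19, 22, 3, 24, 30, 25]
Pivot position: 4

After partitioning with pivot 24, the array becomes [15, 19, 22, 3, 24, 30, 25]. The pivot is placed at index 4. All elements to the left of the pivot are <= 24, and all elements to the right are > 24.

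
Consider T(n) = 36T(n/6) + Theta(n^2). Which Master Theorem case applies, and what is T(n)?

Master Theorem for T(n) = 36T(n/6) + O(n^2):

a = 36, b = 6, c = 2
log_b(a) = log_6(36) = 2.0000

Case 2: c = 2 = log_6(36) = 2.0000
T(n) = O(n^2 log n) = O(n^2 log n)

For T(n) = 36T(n/6) + O(n^2): log_6(36) = 2.0000. This is Case 2 of the Master Theorem (c = log_b(a), equal work at all levels), giving O(n^2 log n).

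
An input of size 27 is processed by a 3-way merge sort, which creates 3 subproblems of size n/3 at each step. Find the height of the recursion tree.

For divide and conquer with division factor 3:

Problem sizes at each level:
Level 0: 27
Level 1: 9
Level 2: 3
Level 3: 1

The root is level 0 and the size-1 base case is level 3 (the tree spans levels 0 through 3, i.e. 4 levels counting the root), so the depth is the number of divisions: log_3(27) = 3

The recursion tree depth is log_3(27) = 3. At each level, the problem size is divided by 3, so it takes 3 divisions to reduce to a base case of size 1. The algorithm makes 3 recursive calls at each level.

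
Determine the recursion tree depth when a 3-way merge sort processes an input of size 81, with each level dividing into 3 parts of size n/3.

For divide and conquer with division factor 3:

Problem sizes at each level:
Level 0: 81
Level 1: 27
Level 2: 9
Level 3: 3
Level 4: 1

The root is level 0 and the size-1 base case is level 4 (the tree spans levels 0 through 4, i.e. 5 levels counting the root), so the depth is the number of divisions: log_3(81) = 4

The recursion tree depth is log_3(81) = 4. At each level, the problem size is divided by 3, so it takes 4 divisions to reduce to a base case of size 1. The algorithm makes 3 recursive calls at each level.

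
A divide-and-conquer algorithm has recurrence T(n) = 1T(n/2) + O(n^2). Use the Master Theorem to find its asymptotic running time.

Master Theorem for T(n) = 1T(n/2) + O(n^2):

a = 1, b = 2, c = 2
log_b(a) = log_2(1) = 0.0000

Case 3: c = 2 > log_2(1) = 0.0000
T(n) = O(n^2) = O(n^2)

For T(n) = 1T(n/2) + O(n^2): log_2(1) = 0.0000. This is Case 3 of the Master Theorem (c > log_b(a), work dominated by root), giving O(n^2).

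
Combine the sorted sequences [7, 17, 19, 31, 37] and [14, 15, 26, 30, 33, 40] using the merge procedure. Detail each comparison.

Merging process:

Compare 7 vs 14: take 7 from left. Merged: [7]
Compare 17 vs 14: take 14 from right. Merged: [7, 14]
Compare 17 vs 15: take 15 from right. Merged: [7, 14, 15]
Compare 17 vs 26: take 17 from left. Merged: [7, 14, 15, 17]
Compare 19 vs 26: take 19 from left. Merged: [7, 14, 15, 17, 19]
Compare 31 vs 26: take 26 from right. Merged: [7, 14, 15, 17, 19, 26]
Compare 31 vs 30: take 30 from right. Merged: [7, 14, 15, 17, 19, 26, 30]
Compare 31 vs 33: take 31 from left. Merged: [7, 14, 15, 17, 19, 26, 30, 31]
Compare 37 vs 33: take 33 from right. Merged: [7, 14, 15, 17, 19, 26, 30, 31, 33]
Compare 37 vs 40: take 37 from left. Merged: [7, 14, 15, 17, 19, 26, 30, 31, 33, 37]
Append remaining from right: [40]. Merged: [7, 14, 15, 17, 19, 26, 30, 31, 33, 37, 40]

Final merged array: [7, 14, 15, 17, 19, 26, 30, 31, 33, 37, 40]
Total comparisons: 10

The merged array is [7, 14, 15, 17, 19, 26, 30, 31, 33, 37, 40], requiring 10 comparisons. The merge step runs in O(n) time where n is the total number of elements.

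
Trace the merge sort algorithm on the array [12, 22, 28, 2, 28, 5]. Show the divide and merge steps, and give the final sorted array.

Merge sort trace:

Split: [12, 22, 28, 2, 28, 5] -> [12, 22, 28] and [2, 28, 5]
  Split: [12, 22, 28] -> [12] and [22, 28]
    Split: [22, 28] -> [22] and [28]
    Merge: [22] + [28] -> [22, 28]
  Merge: [12] + [22, 28] -> [12, 22, 28]
  Split: [2, 28, 5] -> [2] and [28, 5]
    Split: [28, 5] -> [28] and [5]
    Merge: [28] + [5] -> [5, 28]
  Merge: [2] + [5, 28] -> [2, 5, 28]
Merge: [12, 22, 28] + [2, 5, 28] -> [2, 5, 12, 22, 28, 28]

Final sorted array: [2, 5, 12, 22, 28, 28]

The merge sort proceeds by recursively splitting the array and merging sorted halves.
After all merges, the sorted array is [2, 5, 12, 22, 28, 28].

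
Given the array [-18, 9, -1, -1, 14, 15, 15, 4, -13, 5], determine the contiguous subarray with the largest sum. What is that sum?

Using Kadane's algorithm on [-18, 9, -1, -1, 14, 15, 15, 4, -13, 5]:

Scanning through the array:
Position 1 (value 9): max_ending_here = 9, max_so_far = 9
Position 2 (value -1): max_ending_here = 8, max_so_far = 9
Position 3 (value -1): max_ending_here = 7, max_so_far = 9
Position 4 (value 14): max_ending_here = 21, max_so_far = 21
Position 5 (value 15): max_ending_here = 36, max_so_far = 36
Position 6 (value 15): max_ending_here = 51, max_so_far = 51
Position 7 (value 4): max_ending_here = 55, max_so_far = 55
Position 8 (value -13): max_ending_here = 42, max_so_far = 55
Position 9 (value 5): max_ending_here = 47, max_so_far = 55

Maximum subarray: [9, -1, -1, 14, 15, 15, 4]
Maximum sum: 55

The maximum subarray is [9, -1, -1, 14, 15, 15, 4] with sum 55. This subarray runs from index 1 to index 7.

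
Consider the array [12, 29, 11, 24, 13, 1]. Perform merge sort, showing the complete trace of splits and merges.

Merge sort trace:

Split: [12, 29, 11, 24, 13, 1] -> [12, 29, 11] and [24, 13, 1]
  Split: [12, 29, 11] -> [12] and [29, 11]
    Split: [29, 11] -> [29] and [11]
    Merge: [29] + [11] -> [11, 29]
  Merge: [12] + [11, 29] -> [11, 12, 29]
  Split: [24, 13, 1] -> [24] and [13, 1]
    Split: [13, 1] -> [13] and [1]
    Merge: [13] + [1] -> [1, 13]
  Merge: [24] + [1, 13] -> [1, 13, 24]
Merge: [11, 12, 29] + [1, 13, 24] -> [1, 11, 12, 13, 24, 29]

Final sorted array: [1, 11, 12, 13, 24, 29]

The merge sort proceeds by recursively splitting the array and merging sorted halves.
After all merges, the sorted array is [1, 11, 12, 13, 24, 29].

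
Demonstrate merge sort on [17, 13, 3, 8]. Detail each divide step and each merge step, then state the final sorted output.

Merge sort trace:

Split: [17, 13, 3, 8] -> [17, 13] and [3, 8]
  Split: [17, 13] -> [17] and [13]
  Merge: [17] + [13] -> [13, 17]
  Split: [3, 8] -> [3] and [8]
  Merge: [3] + [8] -> [3, 8]
Merge: [13, 17] + [3, 8] -> [3, 8, 13, 17]

Final sorted array: [3, 8, 13, 17]

The merge sort proceeds by recursively splitting the array and merging sorted halves.
After all merges, the sorted array is [3, 8, 13, 17].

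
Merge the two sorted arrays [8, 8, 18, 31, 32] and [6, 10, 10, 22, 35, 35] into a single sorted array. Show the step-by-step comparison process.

Merging process:

Compare 8 vs 6: take 6 from right. Merged: [6]
Compare 8 vs 10: take 8 from left. Merged: [6, 8]
Compare 8 vs 10: take 8 from left. Merged: [6, 8, 8]
Compare 18 vs 10: take 10 from right. Merged: [6, 8, 8, 10]
Compare 18 vs 10: take 10 from right. Merged: [6, 8, 8, 10, 10]
Compare 18 vs 22: take 18 from left. Merged: [6, 8, 8, 10, 10, 18]
Compare 31 vs 22: take 22 from right. Merged: [6, 8, 8, 10, 10, 18, 22]
Compare 31 vs 35: take 31 from left. Merged: [6, 8, 8, 10, 10, 18, 22, 31]
Compare 32 vs 35: take 32 from left. Merged: [6, 8, 8, 10, 10, 18, 22, 31, 32]
Append remaining from right: [35, 35]. Merged: [6, 8, 8, 10, 10, 18, 22, 31, 32, 35, 35]

Final merged array: [6, 8, 8, 10, 10, 18, 22, 31, 32, 35, 35]
Total comparisons: 9

The merged array is [6, 8, 8, 10, 10, 18, 22, 31, 32, 35, 35], requiring 9 comparisons. The merge step runs in O(n) time where n is the total number of elements.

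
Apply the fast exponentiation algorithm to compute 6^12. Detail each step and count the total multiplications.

Computing 6^12 by squaring (build up from 6^1; each line after the first costs one multiplication):

6^1 = 6
6^2 = (6^1)^2 = 6^2 = 36
6^3 = 6 * 6^2 = 6 * 36 = 216
6^6 = (6^3)^2 = 216^2 = 46656
6^12 = (6^6)^2 = 46656^2 = 2176782336

Result: 2176782336
Multiplications needed: 4 (4 lines after 6^1)

6^12 = 2176782336. Using exponentiation by squaring, this requires 4 multiplications. The key idea: if the exponent is even, square the half-power; if odd, multiply by the base once.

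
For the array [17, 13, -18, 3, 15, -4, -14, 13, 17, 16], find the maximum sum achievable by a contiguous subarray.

Using Kadane's algorithm on [17, 13, -18, 3, 15, -4, -14, 13, 17, 16]:

Scanning through the array:
Position 1 (value 13): max_ending_here = 30, max_so_far = 30
Position 2 (value -18): max_ending_here = 12, max_so_far = 30
Position 3 (value 3): max_ending_here = 15, max_so_far = 30
Position 4 (value 15): max_ending_here = 30, max_so_far = 30
Position 5 (value -4): max_ending_here = 26, max_so_far = 30
Position 6 (value -14): max_ending_here = 12, max_so_far = 30
Position 7 (value 13): max_ending_here = 25, max_so_far = 30
Position 8 (value 17): max_ending_here = 42, max_so_far = 42
Position 9 (value 16): max_ending_here = 58, max_so_far = 58

Maximum subarray: [17, 13, -18, 3, 15, -4, -14, 13, 17, 16]
Maximum sum: 58

The maximum subarray is [17, 13, -18, 3, 15, -4, -14, 13, 17, 16] with sum 58. This subarray runs from index 0 to index 9.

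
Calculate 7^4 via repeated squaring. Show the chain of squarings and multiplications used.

Computing 7^4 by squaring (build up from 7^1; each line after the first costs one multiplication):

7^1 = 7
7^2 = (7^1)^2 = 7^2 = 49
7^4 = (7^2)^2 = 49^2 = 2401

Result: 2401
Multiplications needed: 2 (2 lines after 7^1)

7^4 = 2401. Using exponentiation by squaring, this requires 2 multiplications. The key idea: if the exponent is even, square the half-power; if odd, multiply by the base once.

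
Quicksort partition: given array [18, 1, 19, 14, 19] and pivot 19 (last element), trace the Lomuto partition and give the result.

Lomuto partition with pivot = 19:

Initial array: [18, 1, 19, 14, 19]

arr[0]=18 <= 19: swap with position 0, array becomes [18, 1, 19, 14, 19]
arr[1]=1 <= 19: swap with position 1, array becomes [18, 1, 19, 14, 19]
arr[2]=19 <= 19: swap with position 2, array becomes [18, 1, 19, 14, 19]
arr[3]=14 <= 19: swap with position 3, array becomes [18, 1, 19, 14, 19]

Place pivot at position 4: [18, 1, 19, 14, 19]
Pivot position: 4

After partitioning with pivot 19, the array becomes [18, 1, 19, 14, 19]. The pivot is placed at index 4. All elements to the left of the pivot are <= 19, and all elements to the right are > 19.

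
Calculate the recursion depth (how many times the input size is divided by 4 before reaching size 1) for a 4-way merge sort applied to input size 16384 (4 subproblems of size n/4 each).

For divide and conquer with division factor 4:

Problem sizes at each level:
Level 0: 16384
Level 1: 4096
Level 2: 1024
Level 3: 256
Level 4: 64
Level 5: 16
Level 6: 4
Level 7: 1

The root is level 0 and the size-1 base case is level 7 (the tree spans levels 0 through 7, i.e. 8 levels counting the root), so the depth is the number of divisions: log_4(16384) = 7

The recursion tree depth is log_4(16384) = 7. At each level, the problem size is divided by 4, so it takes 7 divisions to reduce to a base case of size 1. The algorithm makes 4 recursive calls at each level.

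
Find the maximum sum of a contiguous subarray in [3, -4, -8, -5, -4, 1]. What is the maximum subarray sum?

Using Kadane's algorithm on [3, -4, -8, -5, -4, 1]:

Scanning through the array:
Position 1 (value -4): max_ending_here = -1, max_so_far = 3
Position 2 (value -8): max_ending_here = -8, max_so_far = 3
Position 3 (value -5): max_ending_here = -5, max_so_far = 3
Position 4 (value -4): max_ending_here = -4, max_so_far = 3
Position 5 (value 1): max_ending_here = 1, max_so_far = 3

Maximum subarray: [3]
Maximum sum: 3

The maximum subarray is [3] with sum 3. This subarray runs from index 0 to index 0.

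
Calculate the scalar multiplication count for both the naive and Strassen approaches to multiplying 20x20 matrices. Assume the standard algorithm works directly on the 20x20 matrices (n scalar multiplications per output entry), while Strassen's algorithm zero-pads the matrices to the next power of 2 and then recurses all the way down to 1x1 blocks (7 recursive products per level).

Matrix multiplication for 20x20 matrices:

Strassen's algorithm requires power-of-2 dimensions. Pad 20x20 to 32x32 (next power of 2).

Standard algorithm: 20^3 = 8000 multiplications
Strassen's algorithm: 7^(log2(32)) = 7^5 = 16807 multiplications
Difference: 8000 - 16807 = -8807 (Strassen uses MORE here due to padding overhead — for small or just-over-power-of-2 n, padding can outweigh the per-level savings)

Standard: 8000 multiplications (20^3). Strassen: 16807 multiplications (7^5, after padding to 32x32). Strassen reduces 8 recursive multiplications to 7 at each level.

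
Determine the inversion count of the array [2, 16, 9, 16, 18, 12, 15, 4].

Finding inversions in [2, 16, 9, 16, 18, 12, 15, 4]:

(1, 2): arr[1]=16 > arr[2]=9
(1, 5): arr[1]=16 > arr[5]=12
(1, 6): arr[1]=16 > arr[6]=15
(1, 7): arr[1]=16 > arr[7]=4
(2, 7): arr[2]=9 > arr[7]=4
(3, 5): arr[3]=16 > arr[5]=12
(3, 6): arr[3]=16 > arr[6]=15
(3, 7): arr[3]=16 > arr[7]=4
(4, 5): arr[4]=18 > arr[5]=12
(4, 6): arr[4]=18 > arr[6]=15
(4, 7): arr[4]=18 > arr[7]=4
(5, 7): arr[5]=12 > arr[7]=4
(6, 7): arr[6]=15 > arr[7]=4

Total inversions: 13

The array has 13 inversion(s): (1,2), (1,5), (1,6), (1,7), (2,7), (3,5), (3,6), (3,7), (4,5), (4,6), (4,7), (5,7), (6,7). Each pair (i,j) satisfies i < j and arr[i] > arr[j].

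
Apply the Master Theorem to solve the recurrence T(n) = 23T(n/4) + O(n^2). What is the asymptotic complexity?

Master Theorem for T(n) = 23T(n/4) + O(n^2):

a = 23, b = 4, c = 2
log_b(a) = log_4(23) = 2.2618

Case 1: c = 2 < log_4(23) = 2.2618
T(n) = O(n^(log_4 23))

For T(n) = 23T(n/4) + O(n^2): log_4(23) = 2.2618. This is Case 1 of the Master Theorem (c < log_b(a), work dominated by leaves), giving O(n^(log_4 23)).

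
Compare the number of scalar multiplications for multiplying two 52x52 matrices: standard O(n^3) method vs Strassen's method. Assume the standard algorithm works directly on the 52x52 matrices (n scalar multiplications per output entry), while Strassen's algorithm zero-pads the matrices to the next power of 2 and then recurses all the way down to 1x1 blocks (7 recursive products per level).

Matrix multiplication for 52x52 matrices:

Strassen's algorithm requires power-of-2 dimensions. Pad 52x52 to 64x64 (next power of 2).

Standard algorithm: 52^3 = 140608 multiplications
Strassen's algorithm: 7^(log2(64)) = 7^6 = 117649 multiplications
Savings: 140608 - 117649 = 22959 multiplications

Standard: 140608 multiplications (52^3). Strassen: 117649 multiplications (7^6, after padding to 64x64). Strassen reduces 8 recursive multiplications to 7 at each level.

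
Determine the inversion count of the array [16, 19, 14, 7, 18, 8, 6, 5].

Finding inversions in [16, 19, 14, 7, 18, 8, 6, 5]:

(0, 2): arr[0]=16 > arr[2]=14
(0, 3): arr[0]=16 > arr[3]=7
(0, 5): arr[0]=16 > arr[5]=8
(0, 6): arr[0]=16 > arr[6]=6
(0, 7): arr[0]=16 > arr[7]=5
(1, 2): arr[1]=19 > arr[2]=14
(1, 3): arr[1]=19 > arr[3]=7
(1, 4): arr[1]=19 > arr[4]=18
(1, 5): arr[1]=19 > arr[5]=8
(1, 6): arr[1]=19 > arr[6]=6
(1, 7): arr[1]=19 > arr[7]=5
(2, 3): arr[2]=14 > arr[3]=7
(2, 5): arr[2]=14 > arr[5]=8
(2, 6): arr[2]=14 > arr[6]=6
(2, 7): arr[2]=14 > arr[7]=5
(3, 6): arr[3]=7 > arr[6]=6
(3, 7): arr[3]=7 > arr[7]=5
(4, 5): arr[4]=18 > arr[5]=8
(4, 6): arr[4]=18 > arr[6]=6
(4, 7): arr[4]=18 > arr[7]=5
(5, 6): arr[5]=8 > arr[6]=6
(5, 7): arr[5]=8 > arr[7]=5
(6, 7): arr[6]=6 > arr[7]=5

Total inversions: 23

The array has 23 inversion(s): (0,2), (0,3), (0,5), (0,6), (0,7), (1,2), (1,3), (1,4), (1,5), (1,6), (1,7), (2,3), (2,5), (2,6), (2,7), (3,6), (3,7), (4,5), (4,6), (4,7), (5,6), (5,7), (6,7). Each pair (i,j) satisfies i < j and arr[i] > arr[j].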